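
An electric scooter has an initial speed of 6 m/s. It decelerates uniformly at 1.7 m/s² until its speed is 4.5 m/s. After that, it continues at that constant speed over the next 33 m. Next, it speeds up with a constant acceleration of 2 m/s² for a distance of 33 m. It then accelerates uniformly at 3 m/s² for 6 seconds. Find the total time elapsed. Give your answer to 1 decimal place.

Phase 1 (decelerating): v₀ = 6.00 m/s, a = -1.7 m/s².
v = v₀ + at → t = (4.5 − 6.00) / -1.7 = 0.882 s
v² = v₀² + 2aΔx → Δx = (4.5² − 6.00²)/(2·-1.7) = 4.63 m

Phase 2 (constant speed): v₀ = 4.50 m/s, a = 0 m/s².
Constant speed: t = d/v = 33/4.50 = 7.33 s

Phase 3 (accelerating): v₀ = 4.50 m/s, a = 2 m/s².
v² = v₀² + 2aΔx = 4.50² + 2·2·33 = 152 → v = 12.3 m/s
t = (v − v₀)/a = (12.3 − 4.50)/2 = 3.92 s

Phase 4 (accelerating): v₀ = 12.3 m/s, a = 3 m/s².
v = v₀ + at = 12.3 + (3)(6) = 30.3 m/s
Δx = v₀t + ½at² = 12.3·6 + 0.5·3·6² = 128 m
Total time = 0.882 + 7.33 + 3.92 + 6.00 = 18.1 s

18.1 s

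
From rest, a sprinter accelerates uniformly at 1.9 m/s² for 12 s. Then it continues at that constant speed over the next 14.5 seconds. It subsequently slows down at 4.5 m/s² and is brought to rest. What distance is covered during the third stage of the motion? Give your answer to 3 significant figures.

Phase 1 (accelerating): v₀ = 0 m/s, a = 1.9 m/s².
v = v₀ + at = 0 + (1.9)(12) = 22.8 m/s
Δx = v₀t + ½at² = 0·12 + 0.5·1.9·12² = 137 m

Phase 2 (constant speed): v₀ = 22.8 m/s, a = 0 m/s².
v = v₀ + at = 22.8 + (0)(14.5) = 22.8 m/s
Δx = v₀t + ½at² = 22.8·14.5 + 0.5·0·14.5² = 331 m

Phase 3 (decelerating): v₀ = 22.8 m/s, a = -4.5 m/s².
v = v₀ + at → t = (0 − 22.8) / -4.5 = 5.07 s
v² = v₀² + 2aΔx → Δx = (0² − 22.8²)/(2·-4.5) = 57.8 m
Distance in phase 3 = 57.8 m

57.8 m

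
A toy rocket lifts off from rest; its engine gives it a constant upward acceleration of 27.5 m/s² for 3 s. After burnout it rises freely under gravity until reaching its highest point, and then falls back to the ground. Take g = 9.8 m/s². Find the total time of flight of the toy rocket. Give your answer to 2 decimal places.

Phase 1 (powered ascent): v₀ = 0 m/s, a = 27.5 m/s².
v = v₀ + at = 0 + (27.5)(3) = 82.5 m/s
Δx = v₀t + ½at² = 0·3 + 0.5·27.5·3² = 124 m

Phase 2 (coasting upward): v₀ = 82.5 m/s, a = -9.8 m/s².
v = v₀ + at → t = (0 − 82.5) / -9.8 = 8.42 s
v² = v₀² + 2aΔx → Δx = (0² − 82.5²)/(2·-9.8) = 347 m

Phase 3 (free fall): v₀ = 0 m/s, a = -9.8 m/s².
Falls 471 m from rest: t = √(2·471/9.8) = 9.80 s; v = g·t = 96.1 m/s.
Total time = 3.00 + 8.42 + 9.80 = 21.2 s

21.22 s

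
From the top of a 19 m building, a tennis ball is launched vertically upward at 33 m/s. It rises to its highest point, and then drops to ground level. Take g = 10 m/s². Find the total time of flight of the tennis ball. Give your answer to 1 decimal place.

7.1 s

Phase 1 (rising): v₀ = 33.0 m/s, a = -10 m/s².
v = v₀ + at → t = (0 − 33.0) / -10 = 3.30 s
v² = v₀² + 2aΔx → Δx = (0² − 33.0²)/(2·-10) = 54.5 m

Phase 2 (falling): v₀ = 0 m/s, a = -10 m/s².
Falls 73.5 m from rest: t = √(2·73.5/10) = 3.83 s; v = g·t = 38.3 m/s.
Total time = 3.30 + 3.83 = 7.13 s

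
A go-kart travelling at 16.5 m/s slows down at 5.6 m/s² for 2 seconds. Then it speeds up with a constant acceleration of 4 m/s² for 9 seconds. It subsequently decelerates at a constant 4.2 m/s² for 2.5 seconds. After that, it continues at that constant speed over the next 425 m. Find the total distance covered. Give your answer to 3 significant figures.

747 m

Phase 1 (decelerating): v₀ = 16.5 m/s, a = -5.6 m/s².
v = v₀ + at = 16.5 + (-5.6)(2) = 5.30 m/s
Δx = v₀t + ½at² = 16.5·2 + 0.5·-5.6·2² = 21.8 m

Phase 2 (accelerating): v₀ = 5.30 m/s, a = 4 m/s².
v = v₀ + at = 5.30 + (4)(9) = 41.3 m/s
Δx = v₀t + ½at² = 5.30·9 + 0.5·4·9² = 210 m

Phase 3 (decelerating): v₀ = 41.3 m/s, a = -4.2 m/s².
v = v₀ + at = 41.3 + (-4.2)(2.5) = 30.8 m/s
Δx = v₀t + ½at² = 41.3·2.5 + 0.5·-4.2·2.5² = 90.1 m

Phase 4 (constant speed): v₀ = 30.8 m/s, a = 0 m/s².
Constant speed: t = d/v = 425/30.8 = 13.8 s
Total distance = 21.8 + 210 + 90.1 + 425 = 747 m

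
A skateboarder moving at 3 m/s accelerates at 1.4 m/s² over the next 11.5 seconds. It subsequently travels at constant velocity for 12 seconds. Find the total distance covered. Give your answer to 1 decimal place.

Phase 1 (accelerating): v₀ = 3.00 m/s, a = 1.4 m/s².
v = v₀ + at = 3.00 + (1.4)(11.5) = 19.1 m/s
Δx = v₀t + ½at² = 3.00·11.5 + 0.5·1.4·11.5² = 127 m

Phase 2 (constant speed): v₀ = 19.1 m/s, a = 0 m/s².
v = v₀ + at = 19.1 + (0)(12) = 19.1 m/s
Δx = v₀t + ½at² = 19.1·12 + 0.5·0·12² = 229 m
Total distance = 127 + 229 = 356 m

356.3 m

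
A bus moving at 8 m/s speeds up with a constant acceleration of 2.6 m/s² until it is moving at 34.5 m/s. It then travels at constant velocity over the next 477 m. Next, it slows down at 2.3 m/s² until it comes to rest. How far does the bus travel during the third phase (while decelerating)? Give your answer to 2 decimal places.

258.75 m

Phase 1 (accelerating): v₀ = 8.00 m/s, a = 2.6 m/s².
v = v₀ + at → t = (34.5 − 8.00) / 2.6 = 10.2 s
v² = v₀² + 2aΔx → Δx = (34.5² − 8.00²)/(2·2.6) = 217 m

Phase 2 (constant speed): v₀ = 34.5 m/s, a = 0 m/s².
Constant speed: t = d/v = 477/34.5 = 13.8 s

Phase 3 (decelerating): v₀ = 34.5 m/s, a = -2.3 m/s².
v = v₀ + at → t = (0 − 34.5) / -2.3 = 15.0 s
v² = v₀² + 2aΔx → Δx = (0² − 34.5²)/(2·-2.3) = 259 m
Distance in phase 3 = 259 m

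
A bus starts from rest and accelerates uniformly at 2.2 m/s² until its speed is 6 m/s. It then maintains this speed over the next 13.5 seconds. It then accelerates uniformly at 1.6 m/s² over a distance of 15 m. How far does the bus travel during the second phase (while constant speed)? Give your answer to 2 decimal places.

Phase 1 (accelerating): v₀ = 0 m/s, a = 2.2 m/s².
v = v₀ + at → t = (6 − 0) / 2.2 = 2.73 s
v² = v₀² + 2aΔx → Δx = (6² − 0²)/(2·2.2) = 8.18 m

Phase 2 (constant speed): v₀ = 6.00 m/s, a = 0 m/s².
v = v₀ + at = 6.00 + (0)(13.5) = 6.00 m/s
Δx = v₀t + ½at² = 6.00·13.5 + 0.5·0·13.5² = 81.0 m
Distance in phase 2 = 81.0 m

81.00 m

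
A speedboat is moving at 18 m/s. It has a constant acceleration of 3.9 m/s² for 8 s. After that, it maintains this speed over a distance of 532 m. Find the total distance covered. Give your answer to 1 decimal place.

800.8 m

Phase 1 (accelerating): v₀ = 18.0 m/s, a = 3.9 m/s².
v = v₀ + at = 18.0 + (3.9)(8) = 49.2 m/s
Δx = v₀t + ½at² = 18.0·8 + 0.5·3.9·8² = 269 m

Phase 2 (constant speed): v₀ = 49.2 m/s, a = 0 m/s².
Constant speed: t = d/v = 532/49.2 = 10.8 s
Total distance = 269 + 532 = 801 m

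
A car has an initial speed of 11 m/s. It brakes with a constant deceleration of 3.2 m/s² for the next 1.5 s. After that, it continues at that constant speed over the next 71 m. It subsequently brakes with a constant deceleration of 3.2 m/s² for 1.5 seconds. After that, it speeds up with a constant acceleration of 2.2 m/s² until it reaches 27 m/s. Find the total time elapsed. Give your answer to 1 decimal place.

Phase 1 (decelerating): v₀ = 11.0 m/s, a = -3.2 m/s².
v = v₀ + at = 11.0 + (-3.2)(1.5) = 6.20 m/s
Δx = v₀t + ½at² = 11.0·1.5 + 0.5·-3.2·1.5² = 12.9 m

Phase 2 (constant speed): v₀ = 6.20 m/s, a = 0 m/s².
Constant speed: t = d/v = 71/6.20 = 11.5 s

Phase 3 (decelerating): v₀ = 6.20 m/s, a = -3.2 m/s².
v = v₀ + at = 6.20 + (-3.2)(1.5) = 1.40 m/s
Δx = v₀t + ½at² = 6.20·1.5 + 0.5·-3.2·1.5² = 5.70 m

Phase 4 (accelerating): v₀ = 1.40 m/s, a = 2.2 m/s².
v = v₀ + at → t = (27 − 1.40) / 2.2 = 11.6 s
v² = v₀² + 2aΔx → Δx = (27² − 1.40²)/(2·2.2) = 165 m
Total time = 1.50 + 11.5 + 1.50 + 11.6 = 26.1 s

26.1 s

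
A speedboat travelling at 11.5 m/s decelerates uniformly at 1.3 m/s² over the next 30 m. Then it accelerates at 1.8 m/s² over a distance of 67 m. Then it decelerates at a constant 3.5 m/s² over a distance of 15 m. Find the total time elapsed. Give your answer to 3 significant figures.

9.61 s

Phase 1 (decelerating): v₀ = 11.5 m/s, a = -1.3 m/s².
v² = v₀² + 2aΔx = 11.5² + 2·-1.3·30 = 54.2 → v = 7.37 m/s
t = (v − v₀)/a = (7.37 − 11.5)/-1.3 = 3.18 s

Phase 2 (accelerating): v₀ = 7.37 m/s, a = 1.8 m/s².
v² = v₀² + 2aΔx = 7.37² + 2·1.8·67 = 295 → v = 17.2 m/s
t = (v − v₀)/a = (17.2 − 7.37)/1.8 = 5.46 s

Phase 3 (decelerating): v₀ = 17.2 m/s, a = -3.5 m/s².
v² = v₀² + 2aΔx = 17.2² + 2·-3.5·15 = 190 → v = 13.8 m/s
t = (v − v₀)/a = (13.8 − 17.2)/-3.5 = 0.968 s
Total time = 3.18 + 5.46 + 0.968 = 9.61 s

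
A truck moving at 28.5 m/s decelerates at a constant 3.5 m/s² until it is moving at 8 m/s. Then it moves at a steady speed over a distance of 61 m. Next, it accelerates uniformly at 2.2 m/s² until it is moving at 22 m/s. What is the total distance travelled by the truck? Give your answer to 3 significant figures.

263 m

Phase 1 (decelerating): v₀ = 28.5 m/s, a = -3.5 m/s².
v = v₀ + at → t = (8 − 28.5) / -3.5 = 5.86 s
v² = v₀² + 2aΔx → Δx = (8² − 28.5²)/(2·-3.5) = 107 m

Phase 2 (constant speed): v₀ = 8.00 m/s, a = 0 m/s².
Constant speed: t = d/v = 61/8.00 = 7.62 s

Phase 3 (accelerating): v₀ = 8.00 m/s, a = 2.2 m/s².
v = v₀ + at → t = (22 − 8.00) / 2.2 = 6.36 s
v² = v₀² + 2aΔx → Δx = (22² − 8.00²)/(2·2.2) = 95.5 m
Total distance = 107 + 61.0 + 95.5 = 263 m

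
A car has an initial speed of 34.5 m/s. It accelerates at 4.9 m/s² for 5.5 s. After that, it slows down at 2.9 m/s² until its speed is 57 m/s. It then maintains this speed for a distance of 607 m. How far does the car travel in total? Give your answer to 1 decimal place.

Phase 1 (accelerating): v₀ = 34.5 m/s, a = 4.9 m/s².
v = v₀ + at = 34.5 + (4.9)(5.5) = 61.5 m/s
Δx = v₀t + ½at² = 34.5·5.5 + 0.5·4.9·5.5² = 264 m

Phase 2 (decelerating): v₀ = 61.5 m/s, a = -2.9 m/s².
v = v₀ + at → t = (57 − 61.5) / -2.9 = 1.53 s
v² = v₀² + 2aΔx → Δx = (57² − 61.5²)/(2·-2.9) = 90.9 m

Phase 3 (constant speed): v₀ = 57.0 m/s, a = 0 m/s².
Constant speed: t = d/v = 607/57.0 = 10.6 s
Total distance = 264 + 90.9 + 607 = 962 m

961.7 m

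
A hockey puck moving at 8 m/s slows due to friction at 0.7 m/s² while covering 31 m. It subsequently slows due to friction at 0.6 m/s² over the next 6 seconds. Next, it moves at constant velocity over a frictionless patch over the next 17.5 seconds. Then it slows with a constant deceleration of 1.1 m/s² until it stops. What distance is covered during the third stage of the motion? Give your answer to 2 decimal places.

Phase 1 (decelerating): v₀ = 8.00 m/s, a = -0.7 m/s².
v² = v₀² + 2aΔx = 8.00² + 2·-0.7·31 = 20.6 → v = 4.54 m/s
t = (v − v₀)/a = (4.54 − 8.00)/-0.7 = 4.94 s

Phase 2 (decelerating): v₀ = 4.54 m/s, a = -0.6 m/s².
v = v₀ + at = 4.54 + (-0.6)(6) = 0.939 m/s
Δx = v₀t + ½at² = 4.54·6 + 0.5·-0.6·6² = 16.4 m

Phase 3 (constant speed): v₀ = 0.939 m/s, a = 0 m/s².
v = v₀ + at = 0.939 + (0)(17.5) = 0.939 m/s
Δx = v₀t + ½at² = 0.939·17.5 + 0.5·0·17.5² = 16.4 m
Distance in phase 3 = 16.4 m

16.43 m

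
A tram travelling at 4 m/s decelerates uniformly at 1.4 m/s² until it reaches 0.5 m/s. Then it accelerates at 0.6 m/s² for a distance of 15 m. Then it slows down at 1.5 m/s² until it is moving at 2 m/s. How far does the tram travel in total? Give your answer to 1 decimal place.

25.4 m

Phase 1 (decelerating): v₀ = 4.00 m/s, a = -1.4 m/s².
v = v₀ + at → t = (0.5 − 4.00) / -1.4 = 2.50 s
v² = v₀² + 2aΔx → Δx = (0.5² − 4.00²)/(2·-1.4) = 5.62 m

Phase 2 (accelerating): v₀ = 0.500 m/s, a = 0.6 m/s².
v² = v₀² + 2aΔx = 0.500² + 2·0.6·15 = 18.2 → v = 4.27 m/s
t = (v − v₀)/a = (4.27 − 0.500)/0.6 = 6.29 s

Phase 3 (decelerating): v₀ = 4.27 m/s, a = -1.5 m/s².
v = v₀ + at → t = (2 − 4.27) / -1.5 = 1.51 s
v² = v₀² + 2aΔx → Δx = (2² − 4.27²)/(2·-1.5) = 4.75 m
Total distance = 5.62 + 15.0 + 4.75 = 25.4 m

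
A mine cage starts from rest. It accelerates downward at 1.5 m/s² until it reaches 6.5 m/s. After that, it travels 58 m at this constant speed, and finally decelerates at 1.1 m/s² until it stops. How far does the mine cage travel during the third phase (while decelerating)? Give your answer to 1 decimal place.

Phase 1 (accelerating): v₀ = 0 m/s, a = 1.5 m/s².
v = v₀ + at → t = (6.5 − 0) / 1.5 = 4.33 s
v² = v₀² + 2aΔx → Δx = (6.5² − 0²)/(2·1.5) = 14.1 m

Phase 2 (constant speed): v₀ = 6.50 m/s, a = 0 m/s².
Constant speed: t = d/v = 58/6.50 = 8.92 s

Phase 3 (decelerating): v₀ = 6.50 m/s, a = -1.1 m/s².
v = v₀ + at → t = (0 − 6.50) / -1.1 = 5.91 s
v² = v₀² + 2aΔx → Δx = (0² − 6.50²)/(2·-1.1) = 19.2 m
Distance in phase 3 = 19.2 m

19.2 m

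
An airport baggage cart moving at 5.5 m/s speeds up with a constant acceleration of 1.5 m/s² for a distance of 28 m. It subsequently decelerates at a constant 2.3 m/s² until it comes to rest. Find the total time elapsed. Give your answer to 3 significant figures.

Phase 1 (accelerating): v₀ = 5.50 m/s, a = 1.5 m/s².
v² = v₀² + 2aΔx = 5.50² + 2·1.5·28 = 114 → v = 10.7 m/s
t = (v − v₀)/a = (10.7 − 5.50)/1.5 = 3.46 s

Phase 2 (decelerating): v₀ = 10.7 m/s, a = -2.3 m/s².
v = v₀ + at → t = (0 − 10.7) / -2.3 = 4.65 s
v² = v₀² + 2aΔx → Δx = (0² − 10.7²)/(2·-2.3) = 24.8 m
Total time = 3.46 + 4.65 = 8.11 s

8.11 s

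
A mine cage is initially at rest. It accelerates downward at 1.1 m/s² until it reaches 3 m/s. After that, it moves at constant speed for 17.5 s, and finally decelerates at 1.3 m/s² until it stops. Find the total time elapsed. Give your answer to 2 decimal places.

Phase 1 (accelerating): v₀ = 0 m/s, a = 1.1 m/s².
v = v₀ + at → t = (3 − 0) / 1.1 = 2.73 s
v² = v₀² + 2aΔx → Δx = (3² − 0²)/(2·1.1) = 4.09 m

Phase 2 (constant speed): v₀ = 3.00 m/s, a = 0 m/s².
v = v₀ + at = 3.00 + (0)(17.5) = 3.00 m/s
Δx = v₀t + ½at² = 3.00·17.5 + 0.5·0·17.5² = 52.5 m

Phase 3 (decelerating): v₀ = 3.00 m/s, a = -1.3 m/s².
v = v₀ + at → t = (0 − 3.00) / -1.3 = 2.31 s
v² = v₀² + 2aΔx → Δx = (0² − 3.00²)/(2·-1.3) = 3.46 m
Total time = 2.73 + 17.5 + 2.31 = 22.5 s

22.53 s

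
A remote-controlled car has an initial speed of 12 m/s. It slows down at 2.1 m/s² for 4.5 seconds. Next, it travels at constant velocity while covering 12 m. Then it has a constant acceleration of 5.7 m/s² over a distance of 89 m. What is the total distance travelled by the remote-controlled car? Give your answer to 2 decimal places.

133.74 m

Phase 1 (decelerating): v₀ = 12.0 m/s, a = -2.1 m/s².
v = v₀ + at = 12.0 + (-2.1)(4.5) = 2.55 m/s
Δx = v₀t + ½at² = 12.0·4.5 + 0.5·-2.1·4.5² = 32.7 m

Phase 2 (constant speed): v₀ = 2.55 m/s, a = 0 m/s².
Constant speed: t = d/v = 12/2.55 = 4.71 s

Phase 3 (accelerating): v₀ = 2.55 m/s, a = 5.7 m/s².
v² = v₀² + 2aΔx = 2.55² + 2·5.7·89 = 1020 → v = 32.0 m/s
t = (v − v₀)/a = (32.0 − 2.55)/5.7 = 5.16 s
Total distance = 32.7 + 12.0 + 89.0 = 134 m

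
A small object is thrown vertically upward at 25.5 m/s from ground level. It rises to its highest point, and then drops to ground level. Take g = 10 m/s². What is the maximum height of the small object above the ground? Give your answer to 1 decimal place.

Phase 1 (rising): v₀ = 25.5 m/s, a = -10 m/s².
v = v₀ + at → t = (0 − 25.5) / -10 = 2.55 s
v² = v₀² + 2aΔx → Δx = (0² − 25.5²)/(2·-10) = 32.5 m
Maximum height = 32.5 m

32.5 m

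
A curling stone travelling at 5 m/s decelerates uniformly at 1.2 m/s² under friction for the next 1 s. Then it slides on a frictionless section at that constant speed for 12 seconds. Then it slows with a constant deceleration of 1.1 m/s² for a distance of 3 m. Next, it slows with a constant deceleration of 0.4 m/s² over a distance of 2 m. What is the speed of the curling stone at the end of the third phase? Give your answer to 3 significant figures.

2.80 m/s

Phase 1 (decelerating): v₀ = 5.00 m/s, a = -1.2 m/s².
v = v₀ + at = 5.00 + (-1.2)(1) = 3.80 m/s
Δx = v₀t + ½at² = 5.00·1 + 0.5·-1.2·1² = 4.40 m

Phase 2 (constant speed): v₀ = 3.80 m/s, a = 0 m/s².
v = v₀ + at = 3.80 + (0)(12) = 3.80 m/s
Δx = v₀t + ½at² = 3.80·12 + 0.5·0·12² = 45.6 m

Phase 3 (decelerating): v₀ = 3.80 m/s, a = -1.1 m/s².
v² = v₀² + 2aΔx = 3.80² + 2·-1.1·3 = 7.84 → v = 2.80 m/s
t = (v − v₀)/a = (2.80 − 3.80)/-1.1 = 0.909 s
Speed at end of phase 3 = 2.80 m/s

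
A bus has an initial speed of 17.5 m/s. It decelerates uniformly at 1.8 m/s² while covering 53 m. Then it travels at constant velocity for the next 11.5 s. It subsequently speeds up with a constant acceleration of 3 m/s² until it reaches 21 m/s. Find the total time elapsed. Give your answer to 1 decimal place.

Phase 1 (decelerating): v₀ = 17.5 m/s, a = -1.8 m/s².
v² = v₀² + 2aΔx = 17.5² + 2·-1.8·53 = 115 → v = 10.7 m/s
t = (v − v₀)/a = (10.7 − 17.5)/-1.8 = 3.75 s

Phase 2 (constant speed): v₀ = 10.7 m/s, a = 0 m/s².
v = v₀ + at = 10.7 + (0)(11.5) = 10.7 m/s
Δx = v₀t + ½at² = 10.7·11.5 + 0.5·0·11.5² = 124 m

Phase 3 (accelerating): v₀ = 10.7 m/s, a = 3 m/s².
v = v₀ + at → t = (21 − 10.7) / 3 = 3.42 s
v² = v₀² + 2aΔx → Δx = (21² − 10.7²)/(2·3) = 54.3 m
Total time = 3.75 + 11.5 + 3.42 = 18.7 s

18.7 s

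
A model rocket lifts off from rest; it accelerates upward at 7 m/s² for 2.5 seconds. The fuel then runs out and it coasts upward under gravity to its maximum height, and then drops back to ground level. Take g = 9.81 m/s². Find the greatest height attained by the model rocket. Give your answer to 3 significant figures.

37.5 m

Phase 1 (powered ascent): v₀ = 0 m/s, a = 7 m/s².
v = v₀ + at = 0 + (7)(2.5) = 17.5 m/s
Δx = v₀t + ½at² = 0·2.5 + 0.5·7·2.5² = 21.9 m

Phase 2 (coasting upward): v₀ = 17.5 m/s, a = -9.81 m/s².
v = v₀ + at → t = (0 − 17.5) / -9.81 = 1.78 s
v² = v₀² + 2aΔx → Δx = (0² − 17.5²)/(2·-9.81) = 15.6 m
Maximum height = 21.9 + 15.6 = 37.5 m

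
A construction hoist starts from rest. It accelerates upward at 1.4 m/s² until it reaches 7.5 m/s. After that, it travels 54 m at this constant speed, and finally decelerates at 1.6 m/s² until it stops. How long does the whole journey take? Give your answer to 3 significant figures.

17.2 s

Phase 1 (accelerating): v₀ = 0 m/s, a = 1.4 m/s².
v = v₀ + at → t = (7.5 − 0) / 1.4 = 5.36 s
v² = v₀² + 2aΔx → Δx = (7.5² − 0²)/(2·1.4) = 20.1 m

Phase 2 (constant speed): v₀ = 7.50 m/s, a = 0 m/s².
Constant speed: t = d/v = 54/7.50 = 7.20 s

Phase 3 (decelerating): v₀ = 7.50 m/s, a = -1.6 m/s².
v = v₀ + at → t = (0 − 7.50) / -1.6 = 4.69 s
v² = v₀² + 2aΔx → Δx = (0² − 7.50²)/(2·-1.6) = 17.6 m
Total time = 5.36 + 7.20 + 4.69 = 17.2 s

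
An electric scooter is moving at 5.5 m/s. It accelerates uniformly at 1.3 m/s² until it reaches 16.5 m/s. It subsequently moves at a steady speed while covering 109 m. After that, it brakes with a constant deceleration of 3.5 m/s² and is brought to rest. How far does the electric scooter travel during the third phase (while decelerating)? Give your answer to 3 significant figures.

38.9 m

Phase 1 (accelerating): v₀ = 5.50 m/s, a = 1.3 m/s².
v = v₀ + at → t = (16.5 − 5.50) / 1.3 = 8.46 s
v² = v₀² + 2aΔx → Δx = (16.5² − 5.50²)/(2·1.3) = 93.1 m

Phase 2 (constant speed): v₀ = 16.5 m/s, a = 0 m/s².
Constant speed: t = d/v = 109/16.5 = 6.61 s

Phase 3 (decelerating): v₀ = 16.5 m/s, a = -3.5 m/s².
v = v₀ + at → t = (0 − 16.5) / -3.5 = 4.71 s
v² = v₀² + 2aΔx → Δx = (0² − 16.5²)/(2·-3.5) = 38.9 m
Distance in phase 3 = 38.9 m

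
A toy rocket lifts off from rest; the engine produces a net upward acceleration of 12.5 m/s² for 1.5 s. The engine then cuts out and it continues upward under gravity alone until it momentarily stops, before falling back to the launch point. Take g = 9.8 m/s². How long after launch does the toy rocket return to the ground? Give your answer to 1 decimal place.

Phase 1 (powered ascent): v₀ = 0 m/s, a = 12.5 m/s².
v = v₀ + at = 0 + (12.5)(1.5) = 18.8 m/s
Δx = v₀t + ½at² = 0·1.5 + 0.5·12.5·1.5² = 14.1 m

Phase 2 (coasting upward): v₀ = 18.8 m/s, a = -9.8 m/s².
v = v₀ + at → t = (0 − 18.8) / -9.8 = 1.91 s
v² = v₀² + 2aΔx → Δx = (0² − 18.8²)/(2·-9.8) = 17.9 m

Phase 3 (free fall): v₀ = 0 m/s, a = -9.8 m/s².
Falls 32.0 m from rest: t = √(2·32.0/9.8) = 2.56 s; v = g·t = 25.0 m/s.
Total time = 1.50 + 1.91 + 2.56 = 5.97 s

6.0 s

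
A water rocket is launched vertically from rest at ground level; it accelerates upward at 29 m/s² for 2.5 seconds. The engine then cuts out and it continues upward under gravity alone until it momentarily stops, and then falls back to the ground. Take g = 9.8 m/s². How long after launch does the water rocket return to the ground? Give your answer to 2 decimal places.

18.46 s

Phase 1 (powered ascent): v₀ = 0 m/s, a = 29 m/s².
v = v₀ + at = 0 + (29)(2.5) = 72.5 m/s
Δx = v₀t + ½at² = 0·2.5 + 0.5·29·2.5² = 90.6 m

Phase 2 (coasting upward): v₀ = 72.5 m/s, a = -9.8 m/s².
v = v₀ + at → t = (0 − 72.5) / -9.8 = 7.40 s
v² = v₀² + 2aΔx → Δx = (0² − 72.5²)/(2·-9.8) = 268 m

Phase 3 (free fall): v₀ = 0 m/s, a = -9.8 m/s².
Falls 359 m from rest: t = √(2·359/9.8) = 8.56 s; v = g·t = 83.9 m/s.
Total time = 2.50 + 7.40 + 8.56 = 18.5 s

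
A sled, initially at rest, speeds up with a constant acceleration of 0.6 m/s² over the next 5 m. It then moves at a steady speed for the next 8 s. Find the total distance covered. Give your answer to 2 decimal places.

Phase 1 (accelerating): v₀ = 0 m/s, a = 0.6 m/s².
v² = v₀² + 2aΔx = 0² + 2·0.6·5 = 6.00 → v = 2.45 m/s
t = (v − v₀)/a = (2.45 − 0)/0.6 = 4.08 s

Phase 2 (constant speed): v₀ = 2.45 m/s, a = 0 m/s².
v = v₀ + at = 2.45 + (0)(8) = 2.45 m/s
Δx = v₀t + ½at² = 2.45·8 + 0.5·0·8² = 19.6 m
Total distance = 5.00 + 19.6 = 24.6 m

24.60 m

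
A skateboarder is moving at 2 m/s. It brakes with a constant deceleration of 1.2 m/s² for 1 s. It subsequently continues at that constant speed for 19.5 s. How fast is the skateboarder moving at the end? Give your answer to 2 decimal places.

0.80 m/s

Phase 1 (decelerating): v₀ = 2.00 m/s, a = -1.2 m/s².
v = v₀ + at = 2.00 + (-1.2)(1) = 0.800 m/s
Δx = v₀t + ½at² = 2.00·1 + 0.5·-1.2·1² = 1.40 m

Phase 2 (constant speed): v₀ = 0.800 m/s, a = 0 m/s².
v = v₀ + at = 0.800 + (0)(19.5) = 0.800 m/s
Δx = v₀t + ½at² = 0.800·19.5 + 0.5·0·19.5² = 15.6 m
Final speed = 0.800 m/s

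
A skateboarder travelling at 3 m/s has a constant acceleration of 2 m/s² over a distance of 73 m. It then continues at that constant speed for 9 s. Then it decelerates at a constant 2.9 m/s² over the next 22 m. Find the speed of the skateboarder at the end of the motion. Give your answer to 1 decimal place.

Phase 1 (accelerating): v₀ = 3.00 m/s, a = 2 m/s².
v² = v₀² + 2aΔx = 3.00² + 2·2·73 = 301 → v = 17.3 m/s
t = (v − v₀)/a = (17.3 − 3.00)/2 = 7.17 s

Phase 2 (constant speed): v₀ = 17.3 m/s, a = 0 m/s².
v = v₀ + at = 17.3 + (0)(9) = 17.3 m/s
Δx = v₀t + ½at² = 17.3·9 + 0.5·0·9² = 156 m

Phase 3 (decelerating): v₀ = 17.3 m/s, a = -2.9 m/s².
v² = v₀² + 2aΔx = 17.3² + 2·-2.9·22 = 173 → v = 13.2 m/s
t = (v − v₀)/a = (13.2 − 17.3)/-2.9 = 1.44 s
Final speed = 13.2 m/s

13.2 m/s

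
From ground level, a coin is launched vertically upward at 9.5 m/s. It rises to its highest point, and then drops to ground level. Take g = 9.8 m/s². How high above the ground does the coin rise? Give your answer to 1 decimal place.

Phase 1 (rising): v₀ = 9.50 m/s, a = -9.8 m/s².
v = v₀ + at → t = (0 − 9.50) / -9.8 = 0.969 s
v² = v₀² + 2aΔx → Δx = (0² − 9.50²)/(2·-9.8) = 4.60 m
Maximum height = 4.60 m

4.6 m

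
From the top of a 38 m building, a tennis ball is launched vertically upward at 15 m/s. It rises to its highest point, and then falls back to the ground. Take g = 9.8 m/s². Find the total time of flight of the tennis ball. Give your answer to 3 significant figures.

Phase 1 (rising): v₀ = 15.0 m/s, a = -9.8 m/s².
v = v₀ + at → t = (0 − 15.0) / -9.8 = 1.53 s
v² = v₀² + 2aΔx → Δx = (0² − 15.0²)/(2·-9.8) = 11.5 m

Phase 2 (falling): v₀ = 0 m/s, a = -9.8 m/s².
Falls 49.5 m from rest: t = √(2·49.5/9.8) = 3.18 s; v = g·t = 31.1 m/s.
Total time = 1.53 + 3.18 = 4.71 s

4.71 s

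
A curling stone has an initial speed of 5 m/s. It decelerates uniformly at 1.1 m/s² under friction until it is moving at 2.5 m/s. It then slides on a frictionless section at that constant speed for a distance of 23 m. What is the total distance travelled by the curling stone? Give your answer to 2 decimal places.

31.52 m

Phase 1 (decelerating): v₀ = 5.00 m/s, a = -1.1 m/s².
v = v₀ + at → t = (2.5 − 5.00) / -1.1 = 2.27 s
v² = v₀² + 2aΔx → Δx = (2.5² − 5.00²)/(2·-1.1) = 8.52 m

Phase 2 (constant speed): v₀ = 2.50 m/s, a = 0 m/s².
Constant speed: t = d/v = 23/2.50 = 9.20 s
Total distance = 8.52 + 23.0 = 31.5 m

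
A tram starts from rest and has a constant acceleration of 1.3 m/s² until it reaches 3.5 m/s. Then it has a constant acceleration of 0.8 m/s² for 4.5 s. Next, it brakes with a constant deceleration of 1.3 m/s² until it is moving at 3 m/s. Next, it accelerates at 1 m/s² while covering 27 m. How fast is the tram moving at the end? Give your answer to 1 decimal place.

Phase 1 (accelerating): v₀ = 0 m/s, a = 1.3 m/s².
v = v₀ + at → t = (3.5 − 0) / 1.3 = 2.69 s
v² = v₀² + 2aΔx → Δx = (3.5² − 0²)/(2·1.3) = 4.71 m

Phase 2 (accelerating): v₀ = 3.50 m/s, a = 0.8 m/s².
v = v₀ + at = 3.50 + (0.8)(4.5) = 7.10 m/s
Δx = v₀t + ½at² = 3.50·4.5 + 0.5·0.8·4.5² = 23.9 m

Phase 3 (decelerating): v₀ = 7.10 m/s, a = -1.3 m/s².
v = v₀ + at → t = (3 − 7.10) / -1.3 = 3.15 s
v² = v₀² + 2aΔx → Δx = (3² − 7.10²)/(2·-1.3) = 15.9 m

Phase 4 (accelerating): v₀ = 3.00 m/s, a = 1 m/s².
v² = v₀² + 2aΔx = 3.00² + 2·1·27 = 63.0 → v = 7.94 m/s
t = (v − v₀)/a = (7.94 − 3.00)/1 = 4.94 s
Final speed = 7.94 m/s

7.9 m/s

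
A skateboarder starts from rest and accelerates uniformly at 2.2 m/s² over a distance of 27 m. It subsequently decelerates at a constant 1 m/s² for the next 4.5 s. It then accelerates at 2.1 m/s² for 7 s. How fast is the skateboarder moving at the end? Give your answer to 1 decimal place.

21.1 m/s

Phase 1 (accelerating): v₀ = 0 m/s, a = 2.2 m/s².
v² = v₀² + 2aΔx = 0² + 2·2.2·27 = 119 → v = 10.9 m/s
t = (v − v₀)/a = (10.9 − 0)/2.2 = 4.95 s

Phase 2 (decelerating): v₀ = 10.9 m/s, a = -1 m/s².
v = v₀ + at = 10.9 + (-1)(4.5) = 6.40 m/s
Δx = v₀t + ½at² = 10.9·4.5 + 0.5·-1·4.5² = 38.9 m

Phase 3 (accelerating): v₀ = 6.40 m/s, a = 2.1 m/s².
v = v₀ + at = 6.40 + (2.1)(7) = 21.1 m/s
Δx = v₀t + ½at² = 6.40·7 + 0.5·2.1·7² = 96.2 m
Final speed = 21.1 m/s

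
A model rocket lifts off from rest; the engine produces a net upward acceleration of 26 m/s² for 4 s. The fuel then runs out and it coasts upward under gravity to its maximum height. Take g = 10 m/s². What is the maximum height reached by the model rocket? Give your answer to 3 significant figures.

Phase 1 (powered ascent): v₀ = 0 m/s, a = 26 m/s².
v = v₀ + at = 0 + (26)(4) = 104 m/s
Δx = v₀t + ½at² = 0·4 + 0.5·26·4² = 208 m

Phase 2 (coasting upward): v₀ = 104 m/s, a = -10 m/s².
v = v₀ + at → t = (0 − 104) / -10 = 10.4 s
v² = v₀² + 2aΔx → Δx = (0² − 104²)/(2·-10) = 541 m
Maximum height = 208 + 541 = 749 m

749 m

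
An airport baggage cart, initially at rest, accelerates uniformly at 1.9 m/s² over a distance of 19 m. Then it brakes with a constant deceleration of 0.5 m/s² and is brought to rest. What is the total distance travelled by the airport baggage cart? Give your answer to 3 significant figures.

91.2 m

Phase 1 (accelerating): v₀ = 0 m/s, a = 1.9 m/s².
v² = v₀² + 2aΔx = 0² + 2·1.9·19 = 72.2 → v = 8.50 m/s
t = (v − v₀)/a = (8.50 − 0)/1.9 = 4.47 s

Phase 2 (decelerating): v₀ = 8.50 m/s, a = -0.5 m/s².
v = v₀ + at → t = (0 − 8.50) / -0.5 = 17.0 s
v² = v₀² + 2aΔx → Δx = (0² − 8.50²)/(2·-0.5) = 72.2 m
Total distance = 19.0 + 72.2 = 91.2 m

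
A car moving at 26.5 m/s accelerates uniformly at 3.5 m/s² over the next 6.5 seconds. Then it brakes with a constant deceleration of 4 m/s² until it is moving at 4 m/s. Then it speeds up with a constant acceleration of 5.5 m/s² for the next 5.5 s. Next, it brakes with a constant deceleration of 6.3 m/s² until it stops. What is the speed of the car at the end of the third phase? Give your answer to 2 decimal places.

Phase 1 (accelerating): v₀ = 26.5 m/s, a = 3.5 m/s².
v = v₀ + at = 26.5 + (3.5)(6.5) = 49.2 m/s
Δx = v₀t + ½at² = 26.5·6.5 + 0.5·3.5·6.5² = 246 m

Phase 2 (decelerating): v₀ = 49.2 m/s, a = -4 m/s².
v = v₀ + at → t = (4 − 49.2) / -4 = 11.3 s
v² = v₀² + 2aΔx → Δx = (4² − 49.2²)/(2·-4) = 301 m

Phase 3 (accelerating): v₀ = 4.00 m/s, a = 5.5 m/s².
v = v₀ + at = 4.00 + (5.5)(5.5) = 34.2 m/s
Δx = v₀t + ½at² = 4.00·5.5 + 0.5·5.5·5.5² = 105 m
Speed at end of phase 3 = 34.2 m/s

34.25 m/s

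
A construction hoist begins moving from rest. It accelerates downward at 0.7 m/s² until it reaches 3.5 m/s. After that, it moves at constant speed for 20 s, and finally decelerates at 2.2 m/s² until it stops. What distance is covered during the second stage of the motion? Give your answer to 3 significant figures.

70.0 m

Phase 1 (accelerating): v₀ = 0 m/s, a = 0.7 m/s².
v = v₀ + at → t = (3.5 − 0) / 0.7 = 5.00 s
v² = v₀² + 2aΔx → Δx = (3.5² − 0²)/(2·0.7) = 8.75 m

Phase 2 (constant speed): v₀ = 3.50 m/s, a = 0 m/s².
v = v₀ + at = 3.50 + (0)(20) = 3.50 m/s
Δx = v₀t + ½at² = 3.50·20 + 0.5·0·20² = 70.0 m
Distance in phase 2 = 70.0 m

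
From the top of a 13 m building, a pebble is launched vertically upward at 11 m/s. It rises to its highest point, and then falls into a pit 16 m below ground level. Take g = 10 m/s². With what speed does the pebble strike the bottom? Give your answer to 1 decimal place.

26.5 m/s

Phase 1 (rising): v₀ = 11.0 m/s, a = -10 m/s².
v = v₀ + at → t = (0 − 11.0) / -10 = 1.10 s
v² = v₀² + 2aΔx → Δx = (0² − 11.0²)/(2·-10) = 6.05 m

Phase 2 (falling): v₀ = 0 m/s, a = -10 m/s².
Falls 35.0 m from rest: t = √(2·35.0/10) = 2.65 s; v = g·t = 26.5 m/s.
Final speed = 26.5 m/s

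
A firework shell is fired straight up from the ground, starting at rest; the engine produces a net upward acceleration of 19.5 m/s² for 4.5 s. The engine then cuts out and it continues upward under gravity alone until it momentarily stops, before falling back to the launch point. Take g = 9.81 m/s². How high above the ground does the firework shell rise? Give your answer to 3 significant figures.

Phase 1 (powered ascent): v₀ = 0 m/s, a = 19.5 m/s².
v = v₀ + at = 0 + (19.5)(4.5) = 87.8 m/s
Δx = v₀t + ½at² = 0·4.5 + 0.5·19.5·4.5² = 197 m

Phase 2 (coasting upward): v₀ = 87.8 m/s, a = -9.81 m/s².
v = v₀ + at → t = (0 − 87.8) / -9.81 = 8.94 s
v² = v₀² + 2aΔx → Δx = (0² − 87.8²)/(2·-9.81) = 392 m
Maximum height = 197 + 392 = 590 m

590 m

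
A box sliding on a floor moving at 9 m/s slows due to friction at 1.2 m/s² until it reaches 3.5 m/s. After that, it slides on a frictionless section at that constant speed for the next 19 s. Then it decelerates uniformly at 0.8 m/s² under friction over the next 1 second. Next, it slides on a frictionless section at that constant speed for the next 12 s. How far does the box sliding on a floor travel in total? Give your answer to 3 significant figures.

131 m

Phase 1 (decelerating): v₀ = 9.00 m/s, a = -1.2 m/s².
v = v₀ + at → t = (3.5 − 9.00) / -1.2 = 4.58 s
v² = v₀² + 2aΔx → Δx = (3.5² − 9.00²)/(2·-1.2) = 28.6 m

Phase 2 (constant speed): v₀ = 3.50 m/s, a = 0 m/s².
v = v₀ + at = 3.50 + (0)(19) = 3.50 m/s
Δx = v₀t + ½at² = 3.50·19 + 0.5·0·19² = 66.5 m

Phase 3 (decelerating): v₀ = 3.50 m/s, a = -0.8 m/s².
v = v₀ + at = 3.50 + (-0.8)(1) = 2.70 m/s
Δx = v₀t + ½at² = 3.50·1 + 0.5·-0.8·1² = 3.10 m

Phase 4 (constant speed): v₀ = 2.70 m/s, a = 0 m/s².
v = v₀ + at = 2.70 + (0)(12) = 2.70 m/s
Δx = v₀t + ½at² = 2.70·12 + 0.5·0·12² = 32.4 m
Total distance = 28.6 + 66.5 + 3.10 + 32.4 = 131 m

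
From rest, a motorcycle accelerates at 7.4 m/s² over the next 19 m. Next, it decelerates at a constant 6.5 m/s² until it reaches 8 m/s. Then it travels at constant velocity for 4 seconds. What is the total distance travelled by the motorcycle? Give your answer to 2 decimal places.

67.71 m

Phase 1 (accelerating): v₀ = 0 m/s, a = 7.4 m/s².
v² = v₀² + 2aΔx = 0² + 2·7.4·19 = 281 → v = 16.8 m/s
t = (v − v₀)/a = (16.8 − 0)/7.4 = 2.27 s

Phase 2 (decelerating): v₀ = 16.8 m/s, a = -6.5 m/s².
v = v₀ + at → t = (8 − 16.8) / -6.5 = 1.35 s
v² = v₀² + 2aΔx → Δx = (8² − 16.8²)/(2·-6.5) = 16.7 m

Phase 3 (constant speed): v₀ = 8.00 m/s, a = 0 m/s².
v = v₀ + at = 8.00 + (0)(4) = 8.00 m/s
Δx = v₀t + ½at² = 8.00·4 + 0.5·0·4² = 32.0 m
Total distance = 19.0 + 16.7 + 32.0 = 67.7 m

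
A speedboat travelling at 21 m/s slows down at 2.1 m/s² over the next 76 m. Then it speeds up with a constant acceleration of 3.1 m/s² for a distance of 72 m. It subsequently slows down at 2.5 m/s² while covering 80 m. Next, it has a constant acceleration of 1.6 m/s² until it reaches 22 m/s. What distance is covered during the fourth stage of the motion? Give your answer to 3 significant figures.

Phase 1 (decelerating): v₀ = 21.0 m/s, a = -2.1 m/s².
v² = v₀² + 2aΔx = 21.0² + 2·-2.1·76 = 122 → v = 11.0 m/s
t = (v − v₀)/a = (11.0 − 21.0)/-2.1 = 4.74 s

Phase 2 (accelerating): v₀ = 11.0 m/s, a = 3.1 m/s².
v² = v₀² + 2aΔx = 11.0² + 2·3.1·72 = 568 → v = 23.8 m/s
t = (v − v₀)/a = (23.8 − 11.0)/3.1 = 4.13 s

Phase 3 (decelerating): v₀ = 23.8 m/s, a = -2.5 m/s².
v² = v₀² + 2aΔx = 23.8² + 2·-2.5·80 = 168 → v = 13.0 m/s
t = (v − v₀)/a = (13.0 − 23.8)/-2.5 = 4.35 s

Phase 4 (accelerating): v₀ = 13.0 m/s, a = 1.6 m/s².
v = v₀ + at → t = (22 − 13.0) / 1.6 = 5.64 s
v² = v₀² + 2aΔx → Δx = (22² − 13.0²)/(2·1.6) = 98.7 m
Distance in phase 4 = 98.7 m

98.7 m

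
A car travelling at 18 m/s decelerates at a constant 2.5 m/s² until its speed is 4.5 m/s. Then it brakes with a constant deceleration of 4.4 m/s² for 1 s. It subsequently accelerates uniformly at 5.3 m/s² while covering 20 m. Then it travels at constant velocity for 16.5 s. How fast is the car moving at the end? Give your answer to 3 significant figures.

14.6 m/s

Phase 1 (decelerating): v₀ = 18.0 m/s, a = -2.5 m/s².
v = v₀ + at → t = (4.5 − 18.0) / -2.5 = 5.40 s
v² = v₀² + 2aΔx → Δx = (4.5² − 18.0²)/(2·-2.5) = 60.8 m

Phase 2 (decelerating): v₀ = 4.50 m/s, a = -4.4 m/s².
v = v₀ + at = 4.50 + (-4.4)(1) = 0.100 m/s
Δx = v₀t + ½at² = 4.50·1 + 0.5·-4.4·1² = 2.30 m

Phase 3 (accelerating): v₀ = 0.100 m/s, a = 5.3 m/s².
v² = v₀² + 2aΔx = 0.100² + 2·5.3·20 = 212 → v = 14.6 m/s
t = (v − v₀)/a = (14.6 − 0.100)/5.3 = 2.73 s

Phase 4 (constant speed): v₀ = 14.6 m/s, a = 0 m/s².
v = v₀ + at = 14.6 + (0)(16.5) = 14.6 m/s
Δx = v₀t + ½at² = 14.6·16.5 + 0.5·0·16.5² = 240 m
Final speed = 14.6 m/s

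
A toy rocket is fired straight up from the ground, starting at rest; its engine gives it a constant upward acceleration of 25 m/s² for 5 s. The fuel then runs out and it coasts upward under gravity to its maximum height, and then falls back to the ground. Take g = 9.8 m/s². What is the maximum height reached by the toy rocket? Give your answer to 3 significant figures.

Phase 1 (powered ascent): v₀ = 0 m/s, a = 25 m/s².
v = v₀ + at = 0 + (25)(5) = 125 m/s
Δx = v₀t + ½at² = 0·5 + 0.5·25·5² = 312 m

Phase 2 (coasting upward): v₀ = 125 m/s, a = -9.8 m/s².
v = v₀ + at → t = (0 − 125) / -9.8 = 12.8 s
v² = v₀² + 2aΔx → Δx = (0² − 125²)/(2·-9.8) = 797 m
Maximum height = 312 + 797 = 1110 m

1110 m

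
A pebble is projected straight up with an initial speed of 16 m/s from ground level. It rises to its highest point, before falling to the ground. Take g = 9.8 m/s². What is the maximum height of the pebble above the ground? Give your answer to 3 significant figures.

13.1 m

Phase 1 (rising): v₀ = 16.0 m/s, a = -9.8 m/s².
v = v₀ + at → t = (0 − 16.0) / -9.8 = 1.63 s
v² = v₀² + 2aΔx → Δx = (0² − 16.0²)/(2·-9.8) = 13.1 m
Maximum height = 13.1 m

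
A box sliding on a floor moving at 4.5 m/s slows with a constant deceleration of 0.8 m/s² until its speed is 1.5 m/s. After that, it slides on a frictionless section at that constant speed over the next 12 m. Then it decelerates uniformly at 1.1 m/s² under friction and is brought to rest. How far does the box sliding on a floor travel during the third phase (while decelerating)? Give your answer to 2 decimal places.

Phase 1 (decelerating): v₀ = 4.50 m/s, a = -0.8 m/s².
v = v₀ + at → t = (1.5 − 4.50) / -0.8 = 3.75 s
v² = v₀² + 2aΔx → Δx = (1.5² − 4.50²)/(2·-0.8) = 11.2 m

Phase 2 (constant speed): v₀ = 1.50 m/s, a = 0 m/s².
Constant speed: t = d/v = 12/1.50 = 8.00 s

Phase 3 (decelerating): v₀ = 1.50 m/s, a = -1.1 m/s².
v = v₀ + at → t = (0 − 1.50) / -1.1 = 1.36 s
v² = v₀² + 2aΔx → Δx = (0² − 1.50²)/(2·-1.1) = 1.02 m
Distance in phase 3 = 1.02 m

1.02 m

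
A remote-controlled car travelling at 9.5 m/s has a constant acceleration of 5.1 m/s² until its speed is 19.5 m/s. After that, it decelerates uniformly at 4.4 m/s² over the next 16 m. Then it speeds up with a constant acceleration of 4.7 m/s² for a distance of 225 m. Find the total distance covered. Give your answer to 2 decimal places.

269.43 m

Phase 1 (accelerating): v₀ = 9.50 m/s, a = 5.1 m/s².
v = v₀ + at → t = (19.5 − 9.50) / 5.1 = 1.96 s
v² = v₀² + 2aΔx → Δx = (19.5² − 9.50²)/(2·5.1) = 28.4 m

Phase 2 (decelerating): v₀ = 19.5 m/s, a = -4.4 m/s².
v² = v₀² + 2aΔx = 19.5² + 2·-4.4·16 = 239 → v = 15.5 m/s
t = (v − v₀)/a = (15.5 − 19.5)/-4.4 = 0.915 s

Phase 3 (accelerating): v₀ = 15.5 m/s, a = 4.7 m/s².
v² = v₀² + 2aΔx = 15.5² + 2·4.7·225 = 2350 → v = 48.5 m/s
t = (v − v₀)/a = (48.5 − 15.5)/4.7 = 7.03 s
Total distance = 28.4 + 16.0 + 225 = 269 m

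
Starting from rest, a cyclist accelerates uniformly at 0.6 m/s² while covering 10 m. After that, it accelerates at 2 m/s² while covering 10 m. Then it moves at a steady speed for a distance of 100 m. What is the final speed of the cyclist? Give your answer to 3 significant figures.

7.21 m/s

Phase 1 (accelerating): v₀ = 0 m/s, a = 0.6 m/s².
v² = v₀² + 2aΔx = 0² + 2·0.6·10 = 12.0 → v = 3.46 m/s
t = (v − v₀)/a = (3.46 − 0)/0.6 = 5.77 s

Phase 2 (accelerating): v₀ = 3.46 m/s, a = 2 m/s².
v² = v₀² + 2aΔx = 3.46² + 2·2·10 = 52.0 → v = 7.21 m/s
t = (v − v₀)/a = (7.21 − 3.46)/2 = 1.87 s

Phase 3 (constant speed): v₀ = 7.21 m/s, a = 0 m/s².
Constant speed: t = d/v = 100/7.21 = 13.9 s
Final speed = 7.21 m/s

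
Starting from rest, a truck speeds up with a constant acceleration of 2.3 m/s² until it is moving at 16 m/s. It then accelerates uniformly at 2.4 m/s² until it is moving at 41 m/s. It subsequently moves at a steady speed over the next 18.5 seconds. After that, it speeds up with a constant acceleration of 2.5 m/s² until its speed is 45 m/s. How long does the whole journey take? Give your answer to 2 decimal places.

37.47 s

Phase 1 (accelerating): v₀ = 0 m/s, a = 2.3 m/s².
v = v₀ + at → t = (16 − 0) / 2.3 = 6.96 s
v² = v₀² + 2aΔx → Δx = (16² − 0²)/(2·2.3) = 55.7 m

Phase 2 (accelerating): v₀ = 16.0 m/s, a = 2.4 m/s².
v = v₀ + at → t = (41 − 16.0) / 2.4 = 10.4 s
v² = v₀² + 2aΔx → Δx = (41² − 16.0²)/(2·2.4) = 297 m

Phase 3 (constant speed): v₀ = 41.0 m/s, a = 0 m/s².
v = v₀ + at = 41.0 + (0)(18.5) = 41.0 m/s
Δx = v₀t + ½at² = 41.0·18.5 + 0.5·0·18.5² = 758 m

Phase 4 (accelerating): v₀ = 41.0 m/s, a = 2.5 m/s².
v = v₀ + at → t = (45 − 41.0) / 2.5 = 1.60 s
v² = v₀² + 2aΔx → Δx = (45² − 41.0²)/(2·2.5) = 68.8 m
Total time = 6.96 + 10.4 + 18.5 + 1.60 = 37.5 s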